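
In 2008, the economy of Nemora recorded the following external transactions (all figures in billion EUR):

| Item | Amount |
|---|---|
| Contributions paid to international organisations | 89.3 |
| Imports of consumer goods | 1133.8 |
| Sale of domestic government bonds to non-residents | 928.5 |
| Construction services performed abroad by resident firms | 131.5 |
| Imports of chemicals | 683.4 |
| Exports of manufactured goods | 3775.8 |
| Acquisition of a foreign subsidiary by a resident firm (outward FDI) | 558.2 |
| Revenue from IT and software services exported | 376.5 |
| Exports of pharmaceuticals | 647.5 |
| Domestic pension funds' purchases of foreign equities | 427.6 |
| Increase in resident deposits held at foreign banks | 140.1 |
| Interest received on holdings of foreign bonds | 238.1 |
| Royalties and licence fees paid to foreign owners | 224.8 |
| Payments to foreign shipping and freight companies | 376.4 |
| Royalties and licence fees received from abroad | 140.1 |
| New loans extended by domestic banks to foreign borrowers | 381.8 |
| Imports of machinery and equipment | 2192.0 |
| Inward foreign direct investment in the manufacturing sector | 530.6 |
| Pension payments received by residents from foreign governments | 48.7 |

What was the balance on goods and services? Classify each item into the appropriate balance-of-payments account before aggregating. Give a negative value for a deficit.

Goods: -1133.8 - 683.4 + 3775.8 + 647.5 - 2192.0 = 414.1
Services: 131.5 - 224.8 - 376.4 + 376.5 + 140.1 = 46.9
Trade balance = 414.1 + 46.9 = 461.0
(Excluded from the trade balance — secondary income: contributions paid to international organisations 89.3, pension payments received by residents from foreign governments 48.7; financial account: sale of domestic government bonds to non-residents 928.5, acquisition of a foreign subsidiary by a resident firm (outward FDI) 558.2, domestic pension funds' purchases of foreign equities 427.6, increase in resident deposits held at foreign banks 140.1, new loans extended by domestic banks to foreign borrowers 381.8, inward foreign direct investment in the manufacturing sector 530.6; primary income: interest received on holdings of foreign bonds 238.1.)

461.0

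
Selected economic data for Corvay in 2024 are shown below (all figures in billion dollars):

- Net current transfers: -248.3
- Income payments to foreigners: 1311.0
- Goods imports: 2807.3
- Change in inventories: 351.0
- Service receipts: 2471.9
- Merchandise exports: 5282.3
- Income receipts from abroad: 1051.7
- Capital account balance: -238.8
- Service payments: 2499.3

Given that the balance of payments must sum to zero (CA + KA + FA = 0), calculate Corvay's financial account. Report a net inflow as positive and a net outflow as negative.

Goods balance = 5282.3 - 2807.3 = 2475.0
Services balance = 2471.9 - 2499.3 = -27.4
Trade balance (goods + services) = 2475.0 + (-27.4) = 2447.6
Net primary income = 1051.7 - 1311.0 = -259.3
Net secondary income = -248.3
Current account = 2447.6 + (-259.3) + (-248.3) = 1940.0
Financial account = -(1940.0 + (-238.8)) = -1701.2

-1701.2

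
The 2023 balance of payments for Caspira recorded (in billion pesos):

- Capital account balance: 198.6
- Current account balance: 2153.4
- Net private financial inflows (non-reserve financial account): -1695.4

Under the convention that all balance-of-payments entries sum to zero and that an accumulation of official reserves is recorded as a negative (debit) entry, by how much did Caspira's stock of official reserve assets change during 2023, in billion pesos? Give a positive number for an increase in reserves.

Official reserve transactions balance = -(2153.4 + 198.6 + (-1695.4)) = -656.6
An accumulation of reserves is recorded as a debit (negative entry), so the change in the stock of reserves is the negative of that balance.
Change in official reserves = -(-656.6) = 656.6

656.6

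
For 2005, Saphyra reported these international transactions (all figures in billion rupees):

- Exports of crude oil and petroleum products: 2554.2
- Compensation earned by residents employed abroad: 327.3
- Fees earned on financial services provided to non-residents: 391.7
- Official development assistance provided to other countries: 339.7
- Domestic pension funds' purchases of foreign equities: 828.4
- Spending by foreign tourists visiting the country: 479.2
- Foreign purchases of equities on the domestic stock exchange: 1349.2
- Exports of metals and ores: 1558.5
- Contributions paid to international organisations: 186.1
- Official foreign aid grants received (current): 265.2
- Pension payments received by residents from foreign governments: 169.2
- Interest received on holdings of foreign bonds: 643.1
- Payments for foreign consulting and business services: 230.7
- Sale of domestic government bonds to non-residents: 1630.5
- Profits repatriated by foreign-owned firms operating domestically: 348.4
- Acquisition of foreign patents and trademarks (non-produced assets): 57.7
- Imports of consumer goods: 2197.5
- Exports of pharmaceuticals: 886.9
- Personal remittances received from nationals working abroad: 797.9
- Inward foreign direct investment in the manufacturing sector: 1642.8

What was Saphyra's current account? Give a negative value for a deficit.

4770.8

Goods: 886.9 + 1558.5 - 2197.5 + 2554.2 = 2802.1
Services: 391.7 - 230.7 + 479.2 = 640.2
Primary income: 327.3 - 348.4 + 643.1 = 622.0
Secondary income: 169.2 + 265.2 - 186.1 - 339.7 + 797.9 = 706.5
Current account = 2802.1 + 640.2 + 622.0 + 706.5 = 4770.8
(Excluded from the current account — financial account: domestic pension funds' purchases of foreign equities 828.4, foreign purchases of equities on the domestic stock exchange 1349.2, sale of domestic government bonds to non-residents 1630.5, inward foreign direct investment in the manufacturing sector 1642.8; capital account: acquisition of foreign patents and trademarks (non-produced assets) 57.7.)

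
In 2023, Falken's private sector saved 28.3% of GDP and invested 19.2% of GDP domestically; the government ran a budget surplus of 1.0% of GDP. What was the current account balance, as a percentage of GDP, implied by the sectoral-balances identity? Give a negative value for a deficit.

By the sectoral-balances identity, CA = (S_private - I) + (T - G).
Private balance = 28.3 - 19.2 = 9.1
Government balance (T - G) = 1.0
CA = 9.1 + 1.0 = 10.1

10.1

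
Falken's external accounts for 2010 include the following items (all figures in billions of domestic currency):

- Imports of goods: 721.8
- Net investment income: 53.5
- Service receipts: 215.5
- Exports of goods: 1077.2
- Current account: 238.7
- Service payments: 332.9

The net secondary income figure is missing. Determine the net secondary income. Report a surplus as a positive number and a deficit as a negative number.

-52.8

Current account = goods balance + services balance + net primary income + net secondary income
Sum of the known components = 291.5
Net secondary income = CA - (known components) = 238.7 - 291.5 = -52.8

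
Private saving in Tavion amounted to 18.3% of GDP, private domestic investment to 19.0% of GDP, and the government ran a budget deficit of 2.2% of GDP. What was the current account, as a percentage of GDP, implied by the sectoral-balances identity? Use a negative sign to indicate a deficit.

-2.9

By the sectoral-balances identity, CA = (S_private - I) + (T - G).
Private balance = 18.3 - 19.0 = -0.7
Government balance (T - G) = -2.2
CA = -0.7 + (-2.2) = -2.9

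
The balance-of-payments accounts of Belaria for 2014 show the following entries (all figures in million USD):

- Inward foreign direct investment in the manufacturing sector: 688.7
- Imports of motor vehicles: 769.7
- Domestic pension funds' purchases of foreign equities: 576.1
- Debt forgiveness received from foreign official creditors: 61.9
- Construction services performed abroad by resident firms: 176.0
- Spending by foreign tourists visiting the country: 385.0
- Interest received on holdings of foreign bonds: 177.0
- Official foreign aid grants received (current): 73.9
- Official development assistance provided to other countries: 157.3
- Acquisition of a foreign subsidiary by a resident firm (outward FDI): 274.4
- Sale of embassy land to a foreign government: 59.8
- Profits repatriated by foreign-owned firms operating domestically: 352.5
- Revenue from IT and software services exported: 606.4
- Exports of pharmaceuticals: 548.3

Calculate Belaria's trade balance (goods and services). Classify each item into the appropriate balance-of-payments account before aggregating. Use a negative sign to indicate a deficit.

946.0

Goods: -769.7 + 548.3 = -221.4
Services: 385.0 + 176.0 + 606.4 = 1167.4
Trade balance = -221.4 + 1167.4 = 946.0
(Excluded from the trade balance — financial account: inward foreign direct investment in the manufacturing sector 688.7, domestic pension funds' purchases of foreign equities 576.1, acquisition of a foreign subsidiary by a resident firm (outward FDI) 274.4; capital account: debt forgiveness received from foreign official creditors 61.9, sale of embassy land to a foreign government 59.8; primary income: interest received on holdings of foreign bonds 177.0, profits repatriated by foreign-owned firms operating domestically 352.5; secondary income: official foreign aid grants received (current) 73.9, official development assistance provided to other countries 157.3.)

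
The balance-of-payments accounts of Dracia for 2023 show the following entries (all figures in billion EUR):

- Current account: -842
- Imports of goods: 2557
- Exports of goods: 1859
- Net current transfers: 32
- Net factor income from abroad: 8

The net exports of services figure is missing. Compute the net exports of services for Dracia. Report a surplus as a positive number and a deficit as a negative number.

-184

Current account = goods balance + services balance + net primary income + net secondary income
Sum of the known components = -658
Net exports of services = CA - (known components) = -842 - (-658) = -184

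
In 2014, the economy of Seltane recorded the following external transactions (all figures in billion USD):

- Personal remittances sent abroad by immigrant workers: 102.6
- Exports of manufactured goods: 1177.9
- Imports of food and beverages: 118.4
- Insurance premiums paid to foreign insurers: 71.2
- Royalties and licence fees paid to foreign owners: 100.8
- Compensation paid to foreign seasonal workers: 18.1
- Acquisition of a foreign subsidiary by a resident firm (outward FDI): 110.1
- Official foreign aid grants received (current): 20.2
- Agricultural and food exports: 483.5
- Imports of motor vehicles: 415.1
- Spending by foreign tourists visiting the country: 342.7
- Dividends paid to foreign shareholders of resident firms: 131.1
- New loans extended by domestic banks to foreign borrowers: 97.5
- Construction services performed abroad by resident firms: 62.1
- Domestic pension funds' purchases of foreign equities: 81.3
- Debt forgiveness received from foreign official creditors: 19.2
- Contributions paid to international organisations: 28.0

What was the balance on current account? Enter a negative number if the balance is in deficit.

1101.1

Goods: -415.1 + 1177.9 + 483.5 - 118.4 = 1127.9
Services: -100.8 - 71.2 + 62.1 + 342.7 = 232.8
Primary income: -131.1 - 18.1 = -149.2
Secondary income: -28.0 - 102.6 + 20.2 = -110.4
Current account = 1127.9 + 232.8 + (-149.2) + (-110.4) = 1101.1
(Excluded from the current account — financial account: acquisition of a foreign subsidiary by a resident firm (outward FDI) 110.1, new loans extended by domestic banks to foreign borrowers 97.5, domestic pension funds' purchases of foreign equities 81.3; capital account: debt forgiveness received from foreign official creditors 19.2.)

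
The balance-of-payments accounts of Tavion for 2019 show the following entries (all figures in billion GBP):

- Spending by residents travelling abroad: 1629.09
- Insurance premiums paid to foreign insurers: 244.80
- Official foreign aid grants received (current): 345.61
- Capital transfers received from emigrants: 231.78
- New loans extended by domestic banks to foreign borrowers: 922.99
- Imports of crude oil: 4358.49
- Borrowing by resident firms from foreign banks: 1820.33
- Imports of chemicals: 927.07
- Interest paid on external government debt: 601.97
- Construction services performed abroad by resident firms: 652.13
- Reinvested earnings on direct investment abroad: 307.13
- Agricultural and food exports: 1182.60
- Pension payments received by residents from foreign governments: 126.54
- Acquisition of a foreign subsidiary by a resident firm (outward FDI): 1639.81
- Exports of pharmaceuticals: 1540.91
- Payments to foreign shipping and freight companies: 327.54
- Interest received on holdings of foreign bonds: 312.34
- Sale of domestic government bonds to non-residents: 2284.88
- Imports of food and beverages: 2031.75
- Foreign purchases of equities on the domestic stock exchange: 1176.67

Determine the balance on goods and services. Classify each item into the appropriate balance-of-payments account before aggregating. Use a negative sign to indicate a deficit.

-6143.10

Goods: -927.07 - 4358.49 - 2031.75 + 1540.91 + 1182.60 = -4593.80
Services: -327.54 - 1629.09 + 652.13 - 244.80 = -1549.30
Trade balance = -4593.80 + (-1549.30) = -6143.10
(Excluded from the trade balance — secondary income: official foreign aid grants received (current) 345.61, pension payments received by residents from foreign governments 126.54; capital account: capital transfers received from emigrants 231.78; financial account: new loans extended by domestic banks to foreign borrowers 922.99, borrowing by resident firms from foreign banks 1820.33, acquisition of a foreign subsidiary by a resident firm (outward FDI) 1639.81, sale of domestic government bonds to non-residents 2284.88, foreign purchases of equities on the domestic stock exchange 1176.67; primary income: interest paid on external government debt 601.97, reinvested earnings on direct investment abroad 307.13, interest received on holdings of foreign bonds 312.34.)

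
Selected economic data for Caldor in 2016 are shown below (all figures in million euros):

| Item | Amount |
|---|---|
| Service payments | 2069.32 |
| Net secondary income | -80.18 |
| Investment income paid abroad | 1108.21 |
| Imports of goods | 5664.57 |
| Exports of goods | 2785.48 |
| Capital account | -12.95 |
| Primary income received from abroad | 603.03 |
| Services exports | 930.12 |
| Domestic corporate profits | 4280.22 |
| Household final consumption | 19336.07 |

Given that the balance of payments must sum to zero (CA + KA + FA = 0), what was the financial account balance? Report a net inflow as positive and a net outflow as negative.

4616.60

Goods balance = 2785.48 - 5664.57 = -2879.09
Services balance = 930.12 - 2069.32 = -1139.20
Trade balance (goods + services) = -2879.09 + (-1139.20) = -4018.29
Net primary income = 603.03 - 1108.21 = -505.18
Net secondary income = -80.18
Current account = -4018.29 + (-505.18) + (-80.18) = -4603.65
Financial account = -(-4603.65 + (-12.95)) = 4616.60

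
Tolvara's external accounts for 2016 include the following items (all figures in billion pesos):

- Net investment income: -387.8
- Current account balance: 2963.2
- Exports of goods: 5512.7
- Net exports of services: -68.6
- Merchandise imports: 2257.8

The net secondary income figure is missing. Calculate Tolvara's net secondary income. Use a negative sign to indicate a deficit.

Current account = goods balance + services balance + net primary income + net secondary income
Sum of the known components = 2798.5
Net secondary income = CA - (known components) = 2963.2 - 2798.5 = 164.7

164.7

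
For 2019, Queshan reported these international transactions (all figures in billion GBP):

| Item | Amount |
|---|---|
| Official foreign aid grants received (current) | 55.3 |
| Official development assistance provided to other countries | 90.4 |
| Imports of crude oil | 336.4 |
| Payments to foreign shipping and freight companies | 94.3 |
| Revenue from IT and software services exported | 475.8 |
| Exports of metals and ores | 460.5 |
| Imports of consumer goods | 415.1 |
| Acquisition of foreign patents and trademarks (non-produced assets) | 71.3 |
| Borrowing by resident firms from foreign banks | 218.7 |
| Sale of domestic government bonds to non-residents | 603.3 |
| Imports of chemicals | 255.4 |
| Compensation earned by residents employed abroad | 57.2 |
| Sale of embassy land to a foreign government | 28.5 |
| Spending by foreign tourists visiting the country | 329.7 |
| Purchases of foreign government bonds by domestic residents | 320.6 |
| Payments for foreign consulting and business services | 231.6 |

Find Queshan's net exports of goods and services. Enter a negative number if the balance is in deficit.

-66.8

Goods: -415.1 - 255.4 + 460.5 - 336.4 = -546.4
Services: -94.3 + 475.8 + 329.7 - 231.6 = 479.6
Trade balance = -546.4 + 479.6 = -66.8
(Excluded from the trade balance — secondary income: official foreign aid grants received (current) 55.3, official development assistance provided to other countries 90.4; capital account: acquisition of foreign patents and trademarks (non-produced assets) 71.3, sale of embassy land to a foreign government 28.5; financial account: borrowing by resident firms from foreign banks 218.7, sale of domestic government bonds to non-residents 603.3, purchases of foreign government bonds by domestic residents 320.6; primary income: compensation earned by residents employed abroad 57.2.)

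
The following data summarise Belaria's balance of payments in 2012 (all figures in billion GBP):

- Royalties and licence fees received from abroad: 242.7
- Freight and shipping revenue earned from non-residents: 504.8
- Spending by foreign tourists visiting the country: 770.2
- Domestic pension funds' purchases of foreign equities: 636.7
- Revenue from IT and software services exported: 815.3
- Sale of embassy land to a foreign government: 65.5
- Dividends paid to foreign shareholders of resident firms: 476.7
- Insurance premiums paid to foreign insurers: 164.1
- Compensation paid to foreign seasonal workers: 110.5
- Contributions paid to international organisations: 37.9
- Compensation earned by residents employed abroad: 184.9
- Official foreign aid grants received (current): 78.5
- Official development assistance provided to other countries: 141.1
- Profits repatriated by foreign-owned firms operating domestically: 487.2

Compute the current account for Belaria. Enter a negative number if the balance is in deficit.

Services: -164.1 + 504.8 + 770.2 + 242.7 + 815.3 = 2168.9
Primary income: -110.5 - 476.7 - 487.2 + 184.9 = -889.5
Secondary income: -141.1 + 78.5 - 37.9 = -100.5
Current account = 2168.9 + (-889.5) + (-100.5) = 1178.9
(Excluded from the current account — financial account: domestic pension funds' purchases of foreign equities 636.7; capital account: sale of embassy land to a foreign government 65.5.)

1178.9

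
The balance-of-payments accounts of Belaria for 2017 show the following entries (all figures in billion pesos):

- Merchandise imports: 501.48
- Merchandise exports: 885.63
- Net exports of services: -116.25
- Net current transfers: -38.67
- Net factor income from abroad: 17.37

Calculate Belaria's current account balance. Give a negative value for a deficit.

246.60

Goods balance = 885.63 - 501.48 = 384.15
Services balance = -116.25
Trade balance (goods + services) = 384.15 + (-116.25) = 267.90
Net primary income = 17.37
Net secondary income = -38.67
Current account = 267.90 + 17.37 + (-38.67) = 246.60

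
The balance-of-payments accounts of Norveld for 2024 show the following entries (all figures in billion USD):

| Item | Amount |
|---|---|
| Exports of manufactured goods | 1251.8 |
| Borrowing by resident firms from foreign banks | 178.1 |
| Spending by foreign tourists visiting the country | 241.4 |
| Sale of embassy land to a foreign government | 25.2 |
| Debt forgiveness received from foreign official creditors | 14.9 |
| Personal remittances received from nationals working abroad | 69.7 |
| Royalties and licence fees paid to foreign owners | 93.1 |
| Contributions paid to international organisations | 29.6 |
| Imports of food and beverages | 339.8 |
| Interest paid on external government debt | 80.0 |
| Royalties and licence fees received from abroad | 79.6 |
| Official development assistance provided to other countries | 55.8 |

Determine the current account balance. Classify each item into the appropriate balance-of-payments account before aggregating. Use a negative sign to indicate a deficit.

1044.2

Goods: 1251.8 - 339.8 = 912.0
Services: 241.4 + 79.6 - 93.1 = 227.9
Primary income: -80.0
Secondary income: -29.6 + 69.7 - 55.8 = -15.7
Current account = 912.0 + 227.9 + (-80.0) + (-15.7) = 1044.2
(Excluded from the current account — financial account: borrowing by resident firms from foreign banks 178.1; capital account: sale of embassy land to a foreign government 25.2, debt forgiveness received from foreign official creditors 14.9.)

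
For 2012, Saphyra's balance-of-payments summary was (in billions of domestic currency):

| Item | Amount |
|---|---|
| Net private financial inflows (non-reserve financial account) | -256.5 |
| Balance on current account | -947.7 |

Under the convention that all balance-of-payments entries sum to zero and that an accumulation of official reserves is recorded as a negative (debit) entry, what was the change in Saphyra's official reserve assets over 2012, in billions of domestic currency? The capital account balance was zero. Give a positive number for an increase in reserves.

Official reserve transactions balance = -((-947.7) + (-256.5)) = 1204.2
An accumulation of reserves is recorded as a debit (negative entry), so the change in the stock of reserves is the negative of that balance.
Change in official reserves = -(1204.2) = -1204.2

-1204.2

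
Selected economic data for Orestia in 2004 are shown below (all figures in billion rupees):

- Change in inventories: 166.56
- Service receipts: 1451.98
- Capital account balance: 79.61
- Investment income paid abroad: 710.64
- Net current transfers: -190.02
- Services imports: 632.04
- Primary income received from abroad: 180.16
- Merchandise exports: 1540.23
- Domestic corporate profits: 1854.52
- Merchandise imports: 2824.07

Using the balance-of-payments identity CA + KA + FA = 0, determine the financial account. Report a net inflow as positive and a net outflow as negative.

Goods balance = 1540.23 - 2824.07 = -1283.84
Services balance = 1451.98 - 632.04 = 819.94
Trade balance (goods + services) = -1283.84 + 819.94 = -463.90
Net primary income = 180.16 - 710.64 = -530.48
Net secondary income = -190.02
Current account = -463.90 + (-530.48) + (-190.02) = -1184.40
Financial account = -(-1184.40 + 79.61) = 1104.79

1104.79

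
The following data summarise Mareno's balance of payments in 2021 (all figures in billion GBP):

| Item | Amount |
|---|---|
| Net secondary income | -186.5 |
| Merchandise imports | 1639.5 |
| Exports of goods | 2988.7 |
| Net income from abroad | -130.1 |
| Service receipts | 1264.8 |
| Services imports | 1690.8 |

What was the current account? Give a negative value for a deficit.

Goods balance = 2988.7 - 1639.5 = 1349.2
Services balance = 1264.8 - 1690.8 = -426.0
Trade balance (goods + services) = 1349.2 + (-426.0) = 923.2
Net primary income = -130.1
Net secondary income = -186.5
Current account = 923.2 + (-130.1) + (-186.5) = 606.6

606.6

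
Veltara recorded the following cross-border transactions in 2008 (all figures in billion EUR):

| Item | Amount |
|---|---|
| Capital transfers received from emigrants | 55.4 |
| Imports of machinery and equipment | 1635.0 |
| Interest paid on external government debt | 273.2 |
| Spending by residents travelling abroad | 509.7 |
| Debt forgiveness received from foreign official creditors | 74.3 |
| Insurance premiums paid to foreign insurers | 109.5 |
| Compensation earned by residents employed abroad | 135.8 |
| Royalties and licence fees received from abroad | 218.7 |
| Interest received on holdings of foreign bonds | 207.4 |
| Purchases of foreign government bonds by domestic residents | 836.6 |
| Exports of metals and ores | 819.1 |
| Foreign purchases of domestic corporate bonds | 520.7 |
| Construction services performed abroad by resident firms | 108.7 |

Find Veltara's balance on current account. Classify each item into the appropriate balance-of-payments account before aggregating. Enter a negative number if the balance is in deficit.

-1037.7

Goods: -1635.0 + 819.1 = -815.9
Services: 108.7 + 218.7 - 509.7 - 109.5 = -291.8
Primary income: -273.2 + 135.8 + 207.4 = 70.0
Current account = (-815.9) + (-291.8) + 70.0 = -1037.7
(Excluded from the current account — capital account: capital transfers received from emigrants 55.4, debt forgiveness received from foreign official creditors 74.3; financial account: purchases of foreign government bonds by domestic residents 836.6, foreign purchases of domestic corporate bonds 520.7.)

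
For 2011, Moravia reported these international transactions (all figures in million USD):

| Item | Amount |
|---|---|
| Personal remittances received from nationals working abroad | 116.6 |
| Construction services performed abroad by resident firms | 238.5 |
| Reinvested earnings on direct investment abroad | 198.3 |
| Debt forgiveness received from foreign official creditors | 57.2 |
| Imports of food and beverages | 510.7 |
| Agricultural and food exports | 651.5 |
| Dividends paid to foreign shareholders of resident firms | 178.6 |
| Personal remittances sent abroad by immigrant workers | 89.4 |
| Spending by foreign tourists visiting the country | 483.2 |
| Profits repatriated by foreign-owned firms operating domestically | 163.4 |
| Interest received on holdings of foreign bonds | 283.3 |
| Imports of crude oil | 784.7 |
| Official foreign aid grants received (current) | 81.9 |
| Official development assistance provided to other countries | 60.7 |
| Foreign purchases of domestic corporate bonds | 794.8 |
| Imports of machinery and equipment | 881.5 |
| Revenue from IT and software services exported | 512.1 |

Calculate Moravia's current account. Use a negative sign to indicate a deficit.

Goods: -510.7 - 881.5 + 651.5 - 784.7 = -1525.4
Services: 238.5 + 512.1 + 483.2 = 1233.8
Primary income: 283.3 - 178.6 + 198.3 - 163.4 = 139.6
Secondary income: 81.9 + 116.6 - 89.4 - 60.7 = 48.4
Current account = (-1525.4) + 1233.8 + 139.6 + 48.4 = -103.6
(Excluded from the current account — capital account: debt forgiveness received from foreign official creditors 57.2; financial account: foreign purchases of domestic corporate bonds 794.8.)

-103.6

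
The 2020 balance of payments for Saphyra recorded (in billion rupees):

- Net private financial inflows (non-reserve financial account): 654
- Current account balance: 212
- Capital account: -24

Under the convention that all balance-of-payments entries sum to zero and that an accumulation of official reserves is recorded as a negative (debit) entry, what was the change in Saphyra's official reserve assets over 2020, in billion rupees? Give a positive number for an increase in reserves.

842

Official reserve transactions balance = -(212 + (-24) + 654) = -842
An accumulation of reserves is recorded as a debit (negative entry), so the change in the stock of reserves is the negative of that balance.
Change in official reserves = -(-842) = 842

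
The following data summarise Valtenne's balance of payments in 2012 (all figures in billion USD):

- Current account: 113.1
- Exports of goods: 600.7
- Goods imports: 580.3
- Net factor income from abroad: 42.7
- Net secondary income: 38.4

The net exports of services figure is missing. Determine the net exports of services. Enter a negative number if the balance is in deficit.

Current account = goods balance + services balance + net primary income + net secondary income
Sum of the known components = 101.5
Net exports of services = CA - (known components) = 113.1 - 101.5 = 11.6

11.6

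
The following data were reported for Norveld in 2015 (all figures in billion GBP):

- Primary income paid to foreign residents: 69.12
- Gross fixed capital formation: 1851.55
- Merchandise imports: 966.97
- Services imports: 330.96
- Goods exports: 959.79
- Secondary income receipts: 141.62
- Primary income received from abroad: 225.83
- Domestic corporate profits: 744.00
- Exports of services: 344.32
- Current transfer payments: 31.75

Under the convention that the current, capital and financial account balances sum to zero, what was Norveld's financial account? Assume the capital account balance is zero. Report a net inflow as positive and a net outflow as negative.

-272.76

Goods balance = 959.79 - 966.97 = -7.18
Services balance = 344.32 - 330.96 = 13.36
Trade balance (goods + services) = -7.18 + 13.36 = 6.18
Net primary income = 225.83 - 69.12 = 156.71
Net secondary income = 141.62 - 31.75 = 109.87
Current account = 6.18 + 156.71 + 109.87 = 272.76
Financial account = -(272.76) = -272.76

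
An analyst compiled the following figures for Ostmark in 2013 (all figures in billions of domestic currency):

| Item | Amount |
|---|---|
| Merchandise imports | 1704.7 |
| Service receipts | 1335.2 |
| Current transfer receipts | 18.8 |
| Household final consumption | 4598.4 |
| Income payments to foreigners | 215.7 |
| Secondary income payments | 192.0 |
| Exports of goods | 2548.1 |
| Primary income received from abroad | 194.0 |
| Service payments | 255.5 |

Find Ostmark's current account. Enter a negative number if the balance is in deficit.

Goods balance = 2548.1 - 1704.7 = 843.4
Services balance = 1335.2 - 255.5 = 1079.7
Trade balance (goods + services) = 843.4 + 1079.7 = 1923.1
Net primary income = 194.0 - 215.7 = -21.7
Net secondary income = 18.8 - 192.0 = -173.2
Current account = 1923.1 + (-21.7) + (-173.2) = 1728.2

1728.2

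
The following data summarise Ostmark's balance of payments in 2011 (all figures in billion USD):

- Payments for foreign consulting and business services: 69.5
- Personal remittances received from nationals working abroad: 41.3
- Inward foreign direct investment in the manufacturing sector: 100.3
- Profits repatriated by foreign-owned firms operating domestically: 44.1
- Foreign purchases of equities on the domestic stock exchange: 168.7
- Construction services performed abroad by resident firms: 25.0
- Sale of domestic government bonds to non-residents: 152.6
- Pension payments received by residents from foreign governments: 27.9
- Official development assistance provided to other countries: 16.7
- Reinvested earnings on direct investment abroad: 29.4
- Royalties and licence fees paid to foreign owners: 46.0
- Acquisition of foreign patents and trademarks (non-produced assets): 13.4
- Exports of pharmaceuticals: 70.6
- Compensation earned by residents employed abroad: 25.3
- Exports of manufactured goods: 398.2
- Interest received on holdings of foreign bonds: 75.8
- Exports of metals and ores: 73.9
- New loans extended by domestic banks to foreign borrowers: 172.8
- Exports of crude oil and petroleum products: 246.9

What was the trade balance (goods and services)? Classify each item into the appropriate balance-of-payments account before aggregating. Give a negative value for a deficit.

Goods: 73.9 + 246.9 + 398.2 + 70.6 = 789.6
Services: -46.0 - 69.5 + 25.0 = -90.5
Trade balance = 789.6 + (-90.5) = 699.1
(Excluded from the trade balance — secondary income: personal remittances received from nationals working abroad 41.3, pension payments received by residents from foreign governments 27.9, official development assistance provided to other countries 16.7; financial account: inward foreign direct investment in the manufacturing sector 100.3, foreign purchases of equities on the domestic stock exchange 168.7, sale of domestic government bonds to non-residents 152.6, new loans extended by domestic banks to foreign borrowers 172.8; primary income: profits repatriated by foreign-owned firms operating domestically 44.1, reinvested earnings on direct investment abroad 29.4, compensation earned by residents employed abroad 25.3, interest received on holdings of foreign bonds 75.8; capital account: acquisition of foreign patents and trademarks (non-produced assets) 13.4.)

699.1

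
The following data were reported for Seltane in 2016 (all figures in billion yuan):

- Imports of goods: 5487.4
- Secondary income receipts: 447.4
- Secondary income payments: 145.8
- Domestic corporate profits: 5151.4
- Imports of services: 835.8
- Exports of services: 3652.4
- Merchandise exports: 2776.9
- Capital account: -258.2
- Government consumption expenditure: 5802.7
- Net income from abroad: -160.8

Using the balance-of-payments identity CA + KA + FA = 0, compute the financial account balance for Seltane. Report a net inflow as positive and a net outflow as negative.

11.3

Goods balance = 2776.9 - 5487.4 = -2710.5
Services balance = 3652.4 - 835.8 = 2816.6
Trade balance (goods + services) = -2710.5 + 2816.6 = 106.1
Net primary income = -160.8
Net secondary income = 447.4 - 145.8 = 301.6
Current account = 106.1 + (-160.8) + 301.6 = 246.9
Financial account = -(246.9 + (-258.2)) = 11.3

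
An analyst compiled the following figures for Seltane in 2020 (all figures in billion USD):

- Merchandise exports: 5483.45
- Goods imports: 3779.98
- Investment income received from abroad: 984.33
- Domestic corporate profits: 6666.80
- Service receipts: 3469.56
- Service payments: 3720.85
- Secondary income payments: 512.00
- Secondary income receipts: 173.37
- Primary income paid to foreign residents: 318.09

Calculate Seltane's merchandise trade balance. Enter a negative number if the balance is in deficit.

1703.47

Goods balance = 5483.45 - 3779.98 = 1703.47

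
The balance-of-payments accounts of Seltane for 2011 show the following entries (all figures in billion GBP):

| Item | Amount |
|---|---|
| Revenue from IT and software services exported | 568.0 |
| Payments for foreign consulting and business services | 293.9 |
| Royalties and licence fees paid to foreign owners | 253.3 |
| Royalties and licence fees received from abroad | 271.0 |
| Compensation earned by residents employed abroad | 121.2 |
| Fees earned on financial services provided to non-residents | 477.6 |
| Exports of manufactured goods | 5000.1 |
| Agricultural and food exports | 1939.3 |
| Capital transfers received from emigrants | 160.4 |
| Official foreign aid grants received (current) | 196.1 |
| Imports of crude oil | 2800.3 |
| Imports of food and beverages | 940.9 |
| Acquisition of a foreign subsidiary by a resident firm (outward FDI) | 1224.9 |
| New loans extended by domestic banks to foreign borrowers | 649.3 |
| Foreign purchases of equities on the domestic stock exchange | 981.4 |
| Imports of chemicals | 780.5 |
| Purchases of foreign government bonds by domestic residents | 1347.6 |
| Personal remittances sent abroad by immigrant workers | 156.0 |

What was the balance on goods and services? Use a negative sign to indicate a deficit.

3187.1

Goods: -940.9 + 5000.1 + 1939.3 - 780.5 - 2800.3 = 2417.7
Services: -293.9 + 477.6 - 253.3 + 271.0 + 568.0 = 769.4
Trade balance = 2417.7 + 769.4 = 3187.1
(Excluded from the trade balance — primary income: compensation earned by residents employed abroad 121.2; capital account: capital transfers received from emigrants 160.4; secondary income: official foreign aid grants received (current) 196.1, personal remittances sent abroad by immigrant workers 156.0; financial account: acquisition of a foreign subsidiary by a resident firm (outward FDI) 1224.9, new loans extended by domestic banks to foreign borrowers 649.3, foreign purchases of equities on the domestic stock exchange 981.4, purchases of foreign government bonds by domestic residents 1347.6.)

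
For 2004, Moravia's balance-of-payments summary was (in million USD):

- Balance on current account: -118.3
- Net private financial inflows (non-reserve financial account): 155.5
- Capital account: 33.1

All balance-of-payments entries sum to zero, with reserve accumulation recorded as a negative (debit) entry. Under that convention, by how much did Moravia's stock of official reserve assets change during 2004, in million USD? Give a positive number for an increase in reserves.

70.3

Official reserve transactions balance = -((-118.3) + 33.1 + 155.5) = -70.3
An accumulation of reserves is recorded as a debit (negative entry), so the change in the stock of reserves is the negative of that balance.
Change in official reserves = -(-70.3) = 70.3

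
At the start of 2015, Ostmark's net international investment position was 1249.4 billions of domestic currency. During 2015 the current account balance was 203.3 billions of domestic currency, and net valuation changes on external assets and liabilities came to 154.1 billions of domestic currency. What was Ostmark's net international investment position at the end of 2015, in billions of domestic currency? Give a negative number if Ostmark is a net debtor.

Change in NIIP = current account + net valuation change = 203.3 + 154.1 = 357.4
End-of-year NIIP = 1249.4 + 357.4 = 1606.8

1606.8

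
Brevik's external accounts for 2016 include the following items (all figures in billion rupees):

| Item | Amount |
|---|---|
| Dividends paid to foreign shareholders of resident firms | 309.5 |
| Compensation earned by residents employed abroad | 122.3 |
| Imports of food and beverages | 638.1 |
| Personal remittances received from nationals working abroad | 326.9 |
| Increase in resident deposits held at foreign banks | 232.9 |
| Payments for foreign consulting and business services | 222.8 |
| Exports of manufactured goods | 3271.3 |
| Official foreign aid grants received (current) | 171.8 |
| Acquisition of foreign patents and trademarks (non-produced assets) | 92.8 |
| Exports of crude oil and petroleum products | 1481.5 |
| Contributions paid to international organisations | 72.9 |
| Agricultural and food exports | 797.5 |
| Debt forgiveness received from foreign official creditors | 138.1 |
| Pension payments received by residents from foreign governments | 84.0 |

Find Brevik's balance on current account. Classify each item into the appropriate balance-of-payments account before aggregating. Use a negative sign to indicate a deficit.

5012.0

Goods: 1481.5 - 638.1 + 797.5 + 3271.3 = 4912.2
Services: -222.8
Primary income: -309.5 + 122.3 = -187.2
Secondary income: 326.9 + 84.0 - 72.9 + 171.8 = 509.8
Current account = 4912.2 + (-222.8) + (-187.2) + 509.8 = 5012.0
(Excluded from the current account — financial account: increase in resident deposits held at foreign banks 232.9; capital account: acquisition of foreign patents and trademarks (non-produced assets) 92.8, debt forgiveness received from foreign official creditors 138.1.)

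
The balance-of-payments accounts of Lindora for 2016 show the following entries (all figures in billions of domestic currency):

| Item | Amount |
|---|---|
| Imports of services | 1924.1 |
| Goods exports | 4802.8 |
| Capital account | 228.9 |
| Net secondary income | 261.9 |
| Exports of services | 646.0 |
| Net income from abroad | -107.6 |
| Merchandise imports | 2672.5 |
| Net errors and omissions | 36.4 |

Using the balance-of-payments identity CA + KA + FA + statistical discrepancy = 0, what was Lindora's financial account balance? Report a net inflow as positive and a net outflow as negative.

-1271.8

Goods balance = 4802.8 - 2672.5 = 2130.3
Services balance = 646.0 - 1924.1 = -1278.1
Trade balance (goods + services) = 2130.3 + (-1278.1) = 852.2
Net primary income = -107.6
Net secondary income = 261.9
Current account = 852.2 + (-107.6) + 261.9 = 1006.5
Financial account = -(1006.5 + 228.9 + 36.4) = -1271.8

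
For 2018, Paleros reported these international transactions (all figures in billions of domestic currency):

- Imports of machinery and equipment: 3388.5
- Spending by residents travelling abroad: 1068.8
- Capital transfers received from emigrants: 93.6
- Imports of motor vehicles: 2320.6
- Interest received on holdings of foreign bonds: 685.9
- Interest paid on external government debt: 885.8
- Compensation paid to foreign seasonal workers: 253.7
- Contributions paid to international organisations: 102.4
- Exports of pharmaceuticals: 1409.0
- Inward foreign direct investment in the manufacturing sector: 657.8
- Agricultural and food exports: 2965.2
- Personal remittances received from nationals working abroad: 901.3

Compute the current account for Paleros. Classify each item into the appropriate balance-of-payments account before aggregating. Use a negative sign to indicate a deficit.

Goods: 1409.0 - 3388.5 - 2320.6 + 2965.2 = -1334.9
Services: -1068.8
Primary income: 685.9 - 253.7 - 885.8 = -453.6
Secondary income: 901.3 - 102.4 = 798.9
Current account = (-1334.9) + (-1068.8) + (-453.6) + 798.9 = -2058.4
(Excluded from the current account — capital account: capital transfers received from emigrants 93.6; financial account: inward foreign direct investment in the manufacturing sector 657.8.)

-2058.4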